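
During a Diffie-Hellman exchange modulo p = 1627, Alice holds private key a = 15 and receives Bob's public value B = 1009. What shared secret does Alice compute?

423

Shared key K = 1009^15 mod 1627.
1009^1 ≡ 1009 (mod 1627)
1009^2 = (1009^1)^2 ≡ 1009^2 = 1018081 ≡ 1206 (mod 1627)
1009^4 = (1009^2)^2 ≡ 1206^2 = 1454436 ≡ 1525 (mod 1627)
1009^8 = (1009^4)^2 ≡ 1525^2 = 2325625 ≡ 642 (mod 1627)
1009^15 = 1009^8 · 1009^4 · 1009^2 · 1009^1 ≡ 642 · 1525 · 1206 · 1009 ≡ 423 (mod 1627).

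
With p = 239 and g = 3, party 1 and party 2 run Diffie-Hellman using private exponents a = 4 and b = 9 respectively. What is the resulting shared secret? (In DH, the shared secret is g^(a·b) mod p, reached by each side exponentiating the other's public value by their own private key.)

157

Party 2 sends B = g^b mod p = 3^9 mod 239.
3^1 ≡ 3 (mod 239)
3^2 = (3^1)^2 ≡ 3^2 = 9 ≡ 9 (mod 239)
3^4 = (3^2)^2 ≡ 9^2 = 81 ≡ 81 (mod 239)
3^8 = (3^4)^2 ≡ 81^2 = 6561 ≡ 108 (mod 239)
3^9 = 3^8 · 3^1 ≡ 108 · 3 ≡ 85 (mod 239).
So B = 85. Party 1 then computes K = B^a mod p = 85^4 mod 239.
85^1 ≡ 85 (mod 239)
85^2 = (85^1)^2 ≡ 85^2 = 7225 ≡ 55 (mod 239)
85^4 = (85^2)^2 ≡ 55^2 = 3025 ≡ 157 (mod 239)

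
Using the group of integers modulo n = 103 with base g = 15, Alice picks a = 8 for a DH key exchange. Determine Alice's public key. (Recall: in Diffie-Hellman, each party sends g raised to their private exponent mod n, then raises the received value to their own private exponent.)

Public value = 15^{8} \pmod{103}.
15^1 ≡ 15 (mod 103)
15^2 = (15^1)^2 ≡ 15^2 = 225 ≡ 19 (mod 103)
15^4 = (15^2)^2 ≡ 19^2 = 361 ≡ 52 (mod 103)
15^8 = (15^4)^2 ≡ 52^2 = 2704 ≡ 26 (mod 103)

26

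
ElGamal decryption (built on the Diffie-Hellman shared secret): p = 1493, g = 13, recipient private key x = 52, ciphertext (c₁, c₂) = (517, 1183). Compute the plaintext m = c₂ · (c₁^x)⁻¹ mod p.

880

Shared mask s = c₁^x mod p = 517^52 mod 1493.
517^1 ≡ 517 (mod 1493)
517^2 = (517^1)^2 ≡ 517^2 = 267289 ≡ 42 (mod 1493)
517^4 = (517^2)^2 ≡ 42^2 = 1764 ≡ 271 (mod 1493)
517^8 = (517^4)^2 ≡ 271^2 = 73441 ≡ 284 (mod 1493)
517^16 = (517^8)^2 ≡ 284^2 = 80656 ≡ 34 (mod 1493)
517^32 = (517^16)^2 ≡ 34^2 = 1156 ≡ 1156 (mod 1493)
517^52 = 517^32 · 517^16 · 517^4 ≡ 1156 · 34 · 271 ≡ 322 (mod 1493).
So s = 322; s⁻¹ ≡ 1442 (mod 1493).
m = c₂ · s⁻¹ mod 1493 = 1183 · 1442 mod 1493 = 880.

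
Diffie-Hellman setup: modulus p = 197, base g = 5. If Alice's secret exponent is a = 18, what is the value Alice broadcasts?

Public value = 5^18 (mod 197).
5^1 ≡ 5 (mod 197)
5^2 = (5^1)^2 ≡ 5^2 = 25 ≡ 25 (mod 197)
5^4 = (5^2)^2 ≡ 25^2 = 625 ≡ 34 (mod 197)
5^8 = (5^4)^2 ≡ 34^2 = 1156 ≡ 171 (mod 197)
5^16 = (5^8)^2 ≡ 171^2 = 29241 ≡ 85 (mod 197)
5^18 = 5^16 · 5^2 ≡ 85 · 25 ≡ 155 (mod 197).

155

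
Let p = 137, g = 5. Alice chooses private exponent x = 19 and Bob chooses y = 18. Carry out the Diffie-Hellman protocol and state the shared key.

Bob sends B = g^y mod p = 5^18 mod 137.
5^1 ≡ 5 (mod 137)
5^2 = (5^1)^2 ≡ 5^2 = 25 ≡ 25 (mod 137)
5^4 = (5^2)^2 ≡ 25^2 = 625 ≡ 77 (mod 137)
5^8 = (5^4)^2 ≡ 77^2 = 5929 ≡ 38 (mod 137)
5^16 = (5^8)^2 ≡ 38^2 = 1444 ≡ 74 (mod 137)
5^18 = 5^16 · 5^2 ≡ 74 · 25 ≡ 69 (mod 137).
So B = 69. Alice then computes K = B^x mod p = 69^19 mod 137.
69^1 ≡ 69 (mod 137)
69^2 = (69^1)^2 ≡ 69^2 = 4761 ≡ 103 (mod 137)
69^4 = (69^2)^2 ≡ 103^2 = 10609 ≡ 60 (mod 137)
69^8 = (69^4)^2 ≡ 60^2 = 3600 ≡ 38 (mod 137)
69^16 = (69^8)^2 ≡ 38^2 = 1444 ≡ 74 (mod 137)
69^19 = 69^16 · 69^2 · 69^1 ≡ 74 · 103 · 69 ≡ 112 (mod 137).

112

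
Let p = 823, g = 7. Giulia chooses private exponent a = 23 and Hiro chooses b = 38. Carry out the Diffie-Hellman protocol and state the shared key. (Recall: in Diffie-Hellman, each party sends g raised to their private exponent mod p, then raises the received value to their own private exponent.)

196

Giulia sends A = g^a mod p = 7^23 mod 823.
7^1 ≡ 7 (mod 823)
7^2 = (7^1)^2 ≡ 7^2 = 49 ≡ 49 (mod 823)
7^4 = (7^2)^2 ≡ 49^2 = 2401 ≡ 755 (mod 823)
7^8 = (7^4)^2 ≡ 755^2 = 570025 ≡ 509 (mod 823)
7^16 = (7^8)^2 ≡ 509^2 = 259081 ≡ 659 (mod 823)
7^23 = 7^16 · 7^4 · 7^2 · 7^1 ≡ 659 · 755 · 49 · 7 ≡ 655 (mod 823).
So A = 655. Hiro then computes K = A^b mod p = 655^38 mod 823.
655^1 ≡ 655 (mod 823)
655^2 = (655^1)^2 ≡ 655^2 = 429025 ≡ 242 (mod 823)
655^4 = (655^2)^2 ≡ 242^2 = 58564 ≡ 131 (mod 823)
655^8 = (655^4)^2 ≡ 131^2 = 17161 ≡ 701 (mod 823)
655^16 = (655^8)^2 ≡ 701^2 = 491401 ≡ 70 (mod 823)
655^32 = (655^16)^2 ≡ 70^2 = 4900 ≡ 785 (mod 823)
655^38 = 655^32 · 655^4 · 655^2 ≡ 785 · 131 · 242 ≡ 196 (mod 823).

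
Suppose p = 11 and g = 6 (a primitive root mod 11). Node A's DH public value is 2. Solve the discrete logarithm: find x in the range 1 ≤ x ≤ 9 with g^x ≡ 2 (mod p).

9

Try successive powers of 6 modulo 11:
6^1 ≡ 6
6^2 ≡ 3
6^3 ≡ 7
6^4 ≡ 9
6^5 ≡ 10
6^6 ≡ 5
6^7 ≡ 8
6^8 ≡ 4
6^9 ≡ 2
Found: x = 9.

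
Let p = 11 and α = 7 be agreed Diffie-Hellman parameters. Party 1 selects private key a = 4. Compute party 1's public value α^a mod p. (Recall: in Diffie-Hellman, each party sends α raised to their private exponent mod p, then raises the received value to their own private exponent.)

3

Public value = 7^4 mod 11.
7^1 ≡ 7 (mod 11)
7^2 = (7^1)^2 ≡ 7^2 = 49 ≡ 5 (mod 11)
7^4 = (7^2)^2 ≡ 5^2 = 25 ≡ 3 (mod 11)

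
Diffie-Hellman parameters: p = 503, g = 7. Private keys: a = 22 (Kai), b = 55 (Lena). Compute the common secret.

88

Lena sends B = g^b mod p = 7^55 mod 503.
7^1 ≡ 7 (mod 503)
7^2 = (7^1)^2 ≡ 7^2 = 49 ≡ 49 (mod 503)
7^4 = (7^2)^2 ≡ 49^2 = 2401 ≡ 389 (mod 503)
7^8 = (7^4)^2 ≡ 389^2 = 151321 ≡ 421 (mod 503)
7^16 = (7^8)^2 ≡ 421^2 = 177241 ≡ 185 (mod 503)
7^32 = (7^16)^2 ≡ 185^2 = 34225 ≡ 21 (mod 503)
7^55 = 7^32 · 7^16 · 7^4 · 7^2 · 7^1 ≡ 21 · 185 · 389 · 49 · 7 ≡ 263 (mod 503).
So B = 263. Kai then computes K = B^a mod p = 263^22 mod 503.
263^1 ≡ 263 (mod 503)
263^2 = (263^1)^2 ≡ 263^2 = 69169 ≡ 258 (mod 503)
263^4 = (263^2)^2 ≡ 258^2 = 66564 ≡ 168 (mod 503)
263^8 = (263^4)^2 ≡ 168^2 = 28224 ≡ 56 (mod 503)
263^16 = (263^8)^2 ≡ 56^2 = 3136 ≡ 118 (mod 503)
263^22 = 263^16 · 263^4 · 263^2 ≡ 118 · 168 · 258 ≡ 88 (mod 503).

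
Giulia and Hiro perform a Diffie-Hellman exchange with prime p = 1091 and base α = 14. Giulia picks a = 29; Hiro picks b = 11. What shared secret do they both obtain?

Hiro sends B = α^b mod p = 14^11 mod 1091.
14^1 ≡ 14 (mod 1091)
14^2 = (14^1)^2 ≡ 14^2 = 196 ≡ 196 (mod 1091)
14^4 = (14^2)^2 ≡ 196^2 = 38416 ≡ 231 (mod 1091)
14^8 = (14^4)^2 ≡ 231^2 = 53361 ≡ 993 (mod 1091)
14^11 = 14^8 · 14^2 · 14^1 ≡ 993 · 196 · 14 ≡ 565 (mod 1091).
So B = 565. Giulia then computes K = B^a mod p = 565^29 mod 1091.
565^1 ≡ 565 (mod 1091)
565^2 = (565^1)^2 ≡ 565^2 = 319225 ≡ 653 (mod 1091)
565^4 = (565^2)^2 ≡ 653^2 = 426409 ≡ 919 (mod 1091)
565^8 = (565^4)^2 ≡ 919^2 = 844561 ≡ 127 (mod 1091)
565^16 = (565^8)^2 ≡ 127^2 = 16129 ≡ 855 (mod 1091)
565^29 = 565^16 · 565^8 · 565^4 · 565^1 ≡ 855 · 127 · 919 · 565 ≡ 257 (mod 1091).

257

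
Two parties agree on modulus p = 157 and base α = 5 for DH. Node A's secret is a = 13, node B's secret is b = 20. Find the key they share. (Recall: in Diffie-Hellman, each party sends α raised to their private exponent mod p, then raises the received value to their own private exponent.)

Node B sends B = α^b mod p = 5^20 mod 157.
5^1 ≡ 5 (mod 157)
5^2 = (5^1)^2 ≡ 5^2 = 25 ≡ 25 (mod 157)
5^4 = (5^2)^2 ≡ 25^2 = 625 ≡ 154 (mod 157)
5^8 = (5^4)^2 ≡ 154^2 = 23716 ≡ 9 (mod 157)
5^16 = (5^8)^2 ≡ 9^2 = 81 ≡ 81 (mod 157)
5^20 = 5^16 · 5^4 ≡ 81 · 154 ≡ 71 (mod 157).
So B = 71. Node A then computes K = B^a mod p = 71^13 mod 157.
71^1 ≡ 71 (mod 157)
71^2 = (71^1)^2 ≡ 71^2 = 5041 ≡ 17 (mod 157)
71^4 = (71^2)^2 ≡ 17^2 = 289 ≡ 132 (mod 157)
71^8 = (71^4)^2 ≡ 132^2 = 17424 ≡ 154 (mod 157)
71^13 = 71^8 · 71^4 · 71^1 ≡ 154 · 132 · 71 ≡ 144 (mod 157).

144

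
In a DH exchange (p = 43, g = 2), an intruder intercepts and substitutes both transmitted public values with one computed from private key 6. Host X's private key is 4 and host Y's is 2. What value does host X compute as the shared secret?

35

Host X receives an intruder's public value M = 2^6 mod 43 instead of the honest one.
2^1 ≡ 2 (mod 43)
2^2 = (2^1)^2 ≡ 2^2 = 4 ≡ 4 (mod 43)
2^4 = (2^2)^2 ≡ 4^2 = 16 ≡ 16 (mod 43)
2^6 = 2^4 · 2^2 ≡ 16 · 4 ≡ 21 (mod 43).
So M = 21. Host X computes K = M^4 mod 43.
21^1 ≡ 21 (mod 43)
21^2 = (21^1)^2 ≡ 21^2 = 441 ≡ 11 (mod 43)
21^4 = (21^2)^2 ≡ 11^2 = 121 ≡ 35 (mod 43)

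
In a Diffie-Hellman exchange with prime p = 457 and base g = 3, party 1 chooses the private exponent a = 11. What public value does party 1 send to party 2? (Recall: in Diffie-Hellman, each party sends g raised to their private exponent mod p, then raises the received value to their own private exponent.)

288

Public value = 3^11 mod 457.
3^1 ≡ 3 (mod 457)
3^2 = (3^1)^2 ≡ 3^2 = 9 ≡ 9 (mod 457)
3^4 = (3^2)^2 ≡ 9^2 = 81 ≡ 81 (mod 457)
3^8 = (3^4)^2 ≡ 81^2 = 6561 ≡ 163 (mod 457)
3^11 = 3^8 · 3^2 · 3^1 ≡ 163 · 9 · 3 ≡ 288 (mod 457).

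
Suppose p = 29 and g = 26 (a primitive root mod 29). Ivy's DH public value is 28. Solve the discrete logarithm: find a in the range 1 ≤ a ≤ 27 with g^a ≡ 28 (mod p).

Try successive powers of 26 modulo 29:
26^1 ≡ 26
26^2 ≡ 9
26^3 ≡ 2
26^4 ≡ 23
26^5 ≡ 18
26^6 ≡ 4
26^7 ≡ 17
26^8 ≡ 7
26^9 ≡ 8
26^10 ≡ 5
26^11 ≡ 14
26^12 ≡ 16
26^13 ≡ 10
26^14 ≡ 28
Found: a = 14.

14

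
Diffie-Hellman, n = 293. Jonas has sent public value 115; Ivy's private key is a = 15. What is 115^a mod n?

Shared key K = 115^15 mod 293.
115^1 ≡ 115 (mod 293)
115^2 = (115^1)^2 ≡ 115^2 = 13225 ≡ 40 (mod 293)
115^4 = (115^2)^2 ≡ 40^2 = 1600 ≡ 135 (mod 293)
115^8 = (115^4)^2 ≡ 135^2 = 18225 ≡ 59 (mod 293)
115^15 = 115^8 · 115^4 · 115^2 · 115^1 ≡ 59 · 135 · 40 · 115 ≡ 229 (mod 293).

229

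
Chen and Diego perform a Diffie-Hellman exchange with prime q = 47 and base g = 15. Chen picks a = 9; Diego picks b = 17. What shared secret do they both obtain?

Chen sends A = g^a mod q = 15^9 mod 47.
15^1 ≡ 15 (mod 47)
15^2 = (15^1)^2 ≡ 15^2 = 225 ≡ 37 (mod 47)
15^4 = (15^2)^2 ≡ 37^2 = 1369 ≡ 6 (mod 47)
15^8 = (15^4)^2 ≡ 6^2 = 36 ≡ 36 (mod 47)
15^9 = 15^8 · 15^1 ≡ 36 · 15 ≡ 23 (mod 47).
So A = 23. Diego then computes K = A^b mod q = 23^17 mod 47.
23^1 ≡ 23 (mod 47)
23^2 = (23^1)^2 ≡ 23^2 = 529 ≡ 12 (mod 47)
23^4 = (23^2)^2 ≡ 12^2 = 144 ≡ 3 (mod 47)
23^8 = (23^4)^2 ≡ 3^2 = 9 ≡ 9 (mod 47)
23^16 = (23^8)^2 ≡ 9^2 = 81 ≡ 34 (mod 47)
23^17 = 23^16 · 23^1 ≡ 34 · 23 ≡ 30 (mod 47).

30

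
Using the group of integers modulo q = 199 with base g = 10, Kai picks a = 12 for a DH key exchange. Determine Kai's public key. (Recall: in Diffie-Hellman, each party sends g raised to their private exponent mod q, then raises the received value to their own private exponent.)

28

Public value = 10^12 (mod 199).
10^1 ≡ 10 (mod 199)
10^2 = (10^1)^2 ≡ 10^2 = 100 ≡ 100 (mod 199)
10^4 = (10^2)^2 ≡ 100^2 = 10000 ≡ 50 (mod 199)
10^8 = (10^4)^2 ≡ 50^2 = 2500 ≡ 112 (mod 199)
10^12 = 10^8 · 10^4 ≡ 112 · 50 ≡ 28 (mod 199).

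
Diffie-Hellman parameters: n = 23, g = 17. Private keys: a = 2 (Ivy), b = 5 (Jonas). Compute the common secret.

Jonas sends B = g^b mod n = 17^5 mod 23.
17^1 ≡ 17 (mod 23)
17^2 = (17^1)^2 ≡ 17^2 = 289 ≡ 13 (mod 23)
17^4 = (17^2)^2 ≡ 13^2 = 169 ≡ 8 (mod 23)
17^5 = 17^4 · 17^1 ≡ 8 · 17 ≡ 21 (mod 23).
So B = 21. Ivy then computes K = B^a mod n = 21^2 mod 23.
21^1 ≡ 21 (mod 23)
21^2 = (21^1)^2 ≡ 21^2 = 441 ≡ 4 (mod 23)

4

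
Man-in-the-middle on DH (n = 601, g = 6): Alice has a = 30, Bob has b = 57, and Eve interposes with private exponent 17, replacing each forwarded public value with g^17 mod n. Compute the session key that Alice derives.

32

Alice receives Eve's public value M = 6^17 mod 601 instead of the honest one.
6^1 ≡ 6 (mod 601)
6^2 = (6^1)^2 ≡ 6^2 = 36 ≡ 36 (mod 601)
6^4 = (6^2)^2 ≡ 36^2 = 1296 ≡ 94 (mod 601)
6^8 = (6^4)^2 ≡ 94^2 = 8836 ≡ 422 (mod 601)
6^16 = (6^8)^2 ≡ 422^2 = 178084 ≡ 188 (mod 601)
6^17 = 6^16 · 6^1 ≡ 188 · 6 ≡ 527 (mod 601).
So M = 527. Alice computes K = M^30 mod 601.
527^1 ≡ 527 (mod 601)
527^2 = (527^1)^2 ≡ 527^2 = 277729 ≡ 67 (mod 601)
527^4 = (527^2)^2 ≡ 67^2 = 4489 ≡ 282 (mod 601)
527^8 = (527^4)^2 ≡ 282^2 = 79524 ≡ 192 (mod 601)
527^16 = (527^8)^2 ≡ 192^2 = 36864 ≡ 203 (mod 601)
527^30 = 527^16 · 527^8 · 527^4 · 527^2 ≡ 203 · 192 · 282 · 67 ≡ 32 (mod 601).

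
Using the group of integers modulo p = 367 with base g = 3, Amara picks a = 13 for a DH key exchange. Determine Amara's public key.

Public value = 3^13 (mod 367).
3^1 ≡ 3 (mod 367)
3^2 = (3^1)^2 ≡ 3^2 = 9 ≡ 9 (mod 367)
3^4 = (3^2)^2 ≡ 9^2 = 81 ≡ 81 (mod 367)
3^8 = (3^4)^2 ≡ 81^2 = 6561 ≡ 322 (mod 367)
3^13 = 3^8 · 3^4 · 3^1 ≡ 322 · 81 · 3 ≡ 75 (mod 367).

75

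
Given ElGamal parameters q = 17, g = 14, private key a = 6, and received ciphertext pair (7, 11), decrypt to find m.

Shared mask s = c₁^a mod q = 7^6 mod 17.
7^1 ≡ 7 (mod 17)
7^2 = (7^1)^2 ≡ 7^2 = 49 ≡ 15 (mod 17)
7^4 = (7^2)^2 ≡ 15^2 = 225 ≡ 4 (mod 17)
7^6 = 7^4 · 7^2 ≡ 4 · 15 ≡ 9 (mod 17).
So s = 9; s⁻¹ ≡ 2 (mod 17).
m = c₂ · s⁻¹ mod 17 = 11 · 2 mod 17 = 5.

5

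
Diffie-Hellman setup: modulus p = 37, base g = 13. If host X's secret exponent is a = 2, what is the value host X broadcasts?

Public value = 13^2 mod 37.
13^1 ≡ 13 (mod 37)
13^2 = (13^1)^2 ≡ 13^2 = 169 ≡ 21 (mod 37)

21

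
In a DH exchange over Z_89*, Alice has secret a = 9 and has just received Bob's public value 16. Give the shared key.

8

Shared key K = 16^9 mod 89.
16^1 ≡ 16 (mod 89)
16^2 = (16^1)^2 ≡ 16^2 = 256 ≡ 78 (mod 89)
16^4 = (16^2)^2 ≡ 78^2 = 6084 ≡ 32 (mod 89)
16^8 = (16^4)^2 ≡ 32^2 = 1024 ≡ 45 (mod 89)
16^9 = 16^8 · 16^1 ≡ 45 · 16 ≡ 8 (mod 89).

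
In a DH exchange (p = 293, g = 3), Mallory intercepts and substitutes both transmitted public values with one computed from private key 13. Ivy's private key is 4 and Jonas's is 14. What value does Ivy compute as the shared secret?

Ivy receives Mallory's public value M = 3^13 mod 293 instead of the honest one.
3^1 ≡ 3 (mod 293)
3^2 = (3^1)^2 ≡ 3^2 = 9 ≡ 9 (mod 293)
3^4 = (3^2)^2 ≡ 9^2 = 81 ≡ 81 (mod 293)
3^8 = (3^4)^2 ≡ 81^2 = 6561 ≡ 115 (mod 293)
3^13 = 3^8 · 3^4 · 3^1 ≡ 115 · 81 · 3 ≡ 110 (mod 293).
So M = 110. Ivy computes K = M^4 mod 293.
110^1 ≡ 110 (mod 293)
110^2 = (110^1)^2 ≡ 110^2 = 12100 ≡ 87 (mod 293)
110^4 = (110^2)^2 ≡ 87^2 = 7569 ≡ 244 (mod 293)

244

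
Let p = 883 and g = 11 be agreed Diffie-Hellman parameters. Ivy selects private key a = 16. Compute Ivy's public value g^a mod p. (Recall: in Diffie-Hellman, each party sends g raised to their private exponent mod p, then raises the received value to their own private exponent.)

Public value = 11^16 mod 883.
11^1 ≡ 11 (mod 883)
11^2 = (11^1)^2 ≡ 11^2 = 121 ≡ 121 (mod 883)
11^4 = (11^2)^2 ≡ 121^2 = 14641 ≡ 513 (mod 883)
11^8 = (11^4)^2 ≡ 513^2 = 263169 ≡ 35 (mod 883)
11^16 = (11^8)^2 ≡ 35^2 = 1225 ≡ 342 (mod 883)

342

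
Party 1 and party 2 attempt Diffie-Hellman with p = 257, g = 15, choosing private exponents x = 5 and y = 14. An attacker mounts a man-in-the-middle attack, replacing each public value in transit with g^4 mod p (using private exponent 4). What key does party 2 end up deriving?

241

Party 2 receives an attacker's public value M = 15^4 mod 257 instead of the honest one.
15^1 ≡ 15 (mod 257)
15^2 = (15^1)^2 ≡ 15^2 = 225 ≡ 225 (mod 257)
15^4 = (15^2)^2 ≡ 225^2 = 50625 ≡ 253 (mod 257)
So M = 253. Party 2 computes K = M^14 mod 257.
253^1 ≡ 253 (mod 257)
253^2 = (253^1)^2 ≡ 253^2 = 64009 ≡ 16 (mod 257)
253^4 = (253^2)^2 ≡ 16^2 = 256 ≡ 256 (mod 257)
253^8 = (253^4)^2 ≡ 256^2 = 65536 ≡ 1 (mod 257)
253^14 = 253^8 · 253^4 · 253^2 ≡ 1 · 256 · 16 ≡ 241 (mod 257).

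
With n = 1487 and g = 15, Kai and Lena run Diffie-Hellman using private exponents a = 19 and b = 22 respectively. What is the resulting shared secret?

852

Kai sends A = g^a mod n = 15^19 mod 1487.
15^1 ≡ 15 (mod 1487)
15^2 = (15^1)^2 ≡ 15^2 = 225 ≡ 225 (mod 1487)
15^4 = (15^2)^2 ≡ 225^2 = 50625 ≡ 67 (mod 1487)
15^8 = (15^4)^2 ≡ 67^2 = 4489 ≡ 28 (mod 1487)
15^16 = (15^8)^2 ≡ 28^2 = 784 ≡ 784 (mod 1487)
15^19 = 15^16 · 15^2 · 15^1 ≡ 784 · 225 · 15 ≡ 627 (mod 1487).
So A = 627. Lena then computes K = A^b mod n = 627^22 mod 1487.
627^1 ≡ 627 (mod 1487)
627^2 = (627^1)^2 ≡ 627^2 = 393129 ≡ 561 (mod 1487)
627^4 = (627^2)^2 ≡ 561^2 = 314721 ≡ 964 (mod 1487)
627^8 = (627^4)^2 ≡ 964^2 = 929296 ≡ 1408 (mod 1487)
627^16 = (627^8)^2 ≡ 1408^2 = 1982464 ≡ 293 (mod 1487)
627^22 = 627^16 · 627^4 · 627^2 ≡ 293 · 964 · 561 ≡ 852 (mod 1487).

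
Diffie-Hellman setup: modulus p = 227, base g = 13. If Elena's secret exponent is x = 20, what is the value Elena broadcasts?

Public value = 13^20 (mod 227).
13^1 ≡ 13 (mod 227)
13^2 = (13^1)^2 ≡ 13^2 = 169 ≡ 169 (mod 227)
13^4 = (13^2)^2 ≡ 169^2 = 28561 ≡ 186 (mod 227)
13^8 = (13^4)^2 ≡ 186^2 = 34596 ≡ 92 (mod 227)
13^16 = (13^8)^2 ≡ 92^2 = 8464 ≡ 65 (mod 227)
13^20 = 13^16 · 13^4 ≡ 65 · 186 ≡ 59 (mod 227).

59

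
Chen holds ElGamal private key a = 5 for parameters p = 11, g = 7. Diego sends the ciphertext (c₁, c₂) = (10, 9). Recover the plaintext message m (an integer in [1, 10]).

Shared mask s = c₁^a mod p = 10^5 mod 11.
10^1 ≡ 10 (mod 11)
10^2 = (10^1)^2 ≡ 10^2 = 100 ≡ 1 (mod 11)
10^4 = (10^2)^2 ≡ 1^2 = 1 ≡ 1 (mod 11)
10^5 = 10^4 · 10^1 ≡ 1 · 10 ≡ 10 (mod 11).
So s = 10; s⁻¹ ≡ 10 (mod 11).
m = c₂ · s⁻¹ mod 11 = 9 · 10 mod 11 = 2.

2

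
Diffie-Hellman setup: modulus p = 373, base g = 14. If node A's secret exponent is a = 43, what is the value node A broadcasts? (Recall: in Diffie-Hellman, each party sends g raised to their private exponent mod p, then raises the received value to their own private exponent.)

2

Public value = 14^43 mod 373.
14^1 ≡ 14 (mod 373)
14^2 = (14^1)^2 ≡ 14^2 = 196 ≡ 196 (mod 373)
14^4 = (14^2)^2 ≡ 196^2 = 38416 ≡ 370 (mod 373)
14^8 = (14^4)^2 ≡ 370^2 = 136900 ≡ 9 (mod 373)
14^16 = (14^8)^2 ≡ 9^2 = 81 ≡ 81 (mod 373)
14^32 = (14^16)^2 ≡ 81^2 = 6561 ≡ 220 (mod 373)
14^43 = 14^32 · 14^8 · 14^2 · 14^1 ≡ 220 · 9 · 196 · 14 ≡ 2 (mod 373).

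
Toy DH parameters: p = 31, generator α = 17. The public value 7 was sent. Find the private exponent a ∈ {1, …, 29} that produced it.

4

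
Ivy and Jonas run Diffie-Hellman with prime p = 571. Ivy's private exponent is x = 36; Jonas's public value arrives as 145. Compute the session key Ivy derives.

Shared key K = 145^36 mod 571.
145^1 ≡ 145 (mod 571)
145^2 = (145^1)^2 ≡ 145^2 = 21025 ≡ 469 (mod 571)
145^4 = (145^2)^2 ≡ 469^2 = 219961 ≡ 126 (mod 571)
145^8 = (145^4)^2 ≡ 126^2 = 15876 ≡ 459 (mod 571)
145^16 = (145^8)^2 ≡ 459^2 = 210681 ≡ 553 (mod 571)
145^32 = (145^16)^2 ≡ 553^2 = 305809 ≡ 324 (mod 571)
145^36 = 145^32 · 145^4 ≡ 324 · 126 ≡ 283 (mod 571).

283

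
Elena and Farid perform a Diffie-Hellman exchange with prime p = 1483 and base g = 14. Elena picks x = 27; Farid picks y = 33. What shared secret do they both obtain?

1371

Farid sends B = g^y mod p = 14^33 mod 1483.
14^1 ≡ 14 (mod 1483)
14^2 = (14^1)^2 ≡ 14^2 = 196 ≡ 196 (mod 1483)
14^4 = (14^2)^2 ≡ 196^2 = 38416 ≡ 1341 (mod 1483)
14^8 = (14^4)^2 ≡ 1341^2 = 1798281 ≡ 885 (mod 1483)
14^16 = (14^8)^2 ≡ 885^2 = 783225 ≡ 201 (mod 1483)
14^32 = (14^16)^2 ≡ 201^2 = 40401 ≡ 360 (mod 1483)
14^33 = 14^32 · 14^1 ≡ 360 · 14 ≡ 591 (mod 1483).
So B = 591. Elena then computes K = B^x mod p = 591^27 mod 1483.
591^1 ≡ 591 (mod 1483)
591^2 = (591^1)^2 ≡ 591^2 = 349281 ≡ 776 (mod 1483)
591^4 = (591^2)^2 ≡ 776^2 = 602176 ≡ 78 (mod 1483)
591^8 = (591^4)^2 ≡ 78^2 = 6084 ≡ 152 (mod 1483)
591^16 = (591^8)^2 ≡ 152^2 = 23104 ≡ 859 (mod 1483)
591^27 = 591^16 · 591^8 · 591^2 · 591^1 ≡ 859 · 152 · 776 · 591 ≡ 1371 (mod 1483).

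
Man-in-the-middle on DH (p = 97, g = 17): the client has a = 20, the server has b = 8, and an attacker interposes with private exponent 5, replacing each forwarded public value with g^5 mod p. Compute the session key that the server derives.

6

The server receives an attacker's public value M = 17^5 mod 97 instead of the honest one.
17^1 ≡ 17 (mod 97)
17^2 = (17^1)^2 ≡ 17^2 = 289 ≡ 95 (mod 97)
17^4 = (17^2)^2 ≡ 95^2 = 9025 ≡ 4 (mod 97)
17^5 = 17^4 · 17^1 ≡ 4 · 17 ≡ 68 (mod 97).
So M = 68. The server computes K = M^8 mod 97.
68^1 ≡ 68 (mod 97)
68^2 = (68^1)^2 ≡ 68^2 = 4624 ≡ 65 (mod 97)
68^4 = (68^2)^2 ≡ 65^2 = 4225 ≡ 54 (mod 97)
68^8 = (68^4)^2 ≡ 54^2 = 2916 ≡ 6 (mod 97)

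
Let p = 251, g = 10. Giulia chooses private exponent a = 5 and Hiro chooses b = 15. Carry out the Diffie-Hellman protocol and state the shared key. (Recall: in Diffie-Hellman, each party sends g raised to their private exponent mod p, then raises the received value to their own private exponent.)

Hiro sends B = g^b mod p = 10^15 mod 251.
10^1 ≡ 10 (mod 251)
10^2 = (10^1)^2 ≡ 10^2 = 100 ≡ 100 (mod 251)
10^4 = (10^2)^2 ≡ 100^2 = 10000 ≡ 211 (mod 251)
10^8 = (10^4)^2 ≡ 211^2 = 44521 ≡ 94 (mod 251)
10^15 = 10^8 · 10^4 · 10^2 · 10^1 ≡ 94 · 211 · 100 · 10 ≡ 231 (mod 251).
So B = 231. Giulia then computes K = B^a mod p = 231^5 mod 251.
231^1 ≡ 231 (mod 251)
231^2 = (231^1)^2 ≡ 231^2 = 53361 ≡ 149 (mod 251)
231^4 = (231^2)^2 ≡ 149^2 = 22201 ≡ 113 (mod 251)
231^5 = 231^4 · 231^1 ≡ 113 · 231 ≡ 250 (mod 251).

250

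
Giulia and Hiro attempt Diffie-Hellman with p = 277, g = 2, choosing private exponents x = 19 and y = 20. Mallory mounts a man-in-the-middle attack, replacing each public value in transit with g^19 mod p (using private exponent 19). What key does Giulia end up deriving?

145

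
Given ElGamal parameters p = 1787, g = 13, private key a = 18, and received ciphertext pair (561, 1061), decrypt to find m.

679

Shared mask s = c₁^a mod p = 561^18 mod 1787.
561^1 ≡ 561 (mod 1787)
561^2 = (561^1)^2 ≡ 561^2 = 314721 ≡ 209 (mod 1787)
561^4 = (561^2)^2 ≡ 209^2 = 43681 ≡ 793 (mod 1787)
561^8 = (561^4)^2 ≡ 793^2 = 628849 ≡ 1612 (mod 1787)
561^16 = (561^8)^2 ≡ 1612^2 = 2598544 ≡ 246 (mod 1787)
561^18 = 561^16 · 561^2 ≡ 246 · 209 ≡ 1378 (mod 1787).
So s = 1378; s⁻¹ ≡ 1503 (mod 1787).
m = c₂ · s⁻¹ mod 1787 = 1061 · 1503 mod 1787 = 679.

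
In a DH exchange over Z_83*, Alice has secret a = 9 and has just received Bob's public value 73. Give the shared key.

19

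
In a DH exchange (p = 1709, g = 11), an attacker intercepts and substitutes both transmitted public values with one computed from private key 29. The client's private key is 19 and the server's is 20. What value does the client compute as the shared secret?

The client receives an attacker's public value M = 11^29 mod 1709 instead of the honest one.
11^1 ≡ 11 (mod 1709)
11^2 = (11^1)^2 ≡ 11^2 = 121 ≡ 121 (mod 1709)
11^4 = (11^2)^2 ≡ 121^2 = 14641 ≡ 969 (mod 1709)
11^8 = (11^4)^2 ≡ 969^2 = 938961 ≡ 720 (mod 1709)
11^16 = (11^8)^2 ≡ 720^2 = 518400 ≡ 573 (mod 1709)
11^29 = 11^16 · 11^8 · 11^4 · 11^1 ≡ 573 · 720 · 969 · 11 ≡ 1288 (mod 1709).
So M = 1288. The client computes K = M^19 mod 1709.
1288^1 ≡ 1288 (mod 1709)
1288^2 = (1288^1)^2 ≡ 1288^2 = 1658944 ≡ 1214 (mod 1709)
1288^4 = (1288^2)^2 ≡ 1214^2 = 1473796 ≡ 638 (mod 1709)
1288^8 = (1288^4)^2 ≡ 638^2 = 407044 ≡ 302 (mod 1709)
1288^16 = (1288^8)^2 ≡ 302^2 = 91204 ≡ 627 (mod 1709)
1288^19 = 1288^16 · 1288^2 · 1288^1 ≡ 627 · 1214 · 1288 ≡ 361 (mod 1709).

361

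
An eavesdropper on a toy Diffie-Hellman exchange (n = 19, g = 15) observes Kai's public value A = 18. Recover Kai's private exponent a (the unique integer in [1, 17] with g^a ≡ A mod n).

Try successive powers of 15 modulo 19:
15^1 ≡ 15
15^2 ≡ 16
15^3 ≡ 12
15^4 ≡ 9
15^5 ≡ 2
15^6 ≡ 11
15^7 ≡ 13
15^8 ≡ 5
15^9 ≡ 18
Found: a = 9.

9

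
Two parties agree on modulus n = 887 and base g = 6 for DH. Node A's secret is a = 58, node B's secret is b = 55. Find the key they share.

Node A sends A = g^a mod n = 6^58 mod 887.
6^1 ≡ 6 (mod 887)
6^2 = (6^1)^2 ≡ 6^2 = 36 ≡ 36 (mod 887)
6^4 = (6^2)^2 ≡ 36^2 = 1296 ≡ 409 (mod 887)
6^8 = (6^4)^2 ≡ 409^2 = 167281 ≡ 525 (mod 887)
6^16 = (6^8)^2 ≡ 525^2 = 275625 ≡ 655 (mod 887)
6^32 = (6^16)^2 ≡ 655^2 = 429025 ≡ 604 (mod 887)
6^58 = 6^32 · 6^16 · 6^8 · 6^2 ≡ 604 · 655 · 525 · 36 ≡ 479 (mod 887).
So A = 479. Node B then computes K = A^b mod n = 479^55 mod 887.
479^1 ≡ 479 (mod 887)
479^2 = (479^1)^2 ≡ 479^2 = 229441 ≡ 595 (mod 887)
479^4 = (479^2)^2 ≡ 595^2 = 354025 ≡ 112 (mod 887)
479^8 = (479^4)^2 ≡ 112^2 = 12544 ≡ 126 (mod 887)
479^16 = (479^8)^2 ≡ 126^2 = 15876 ≡ 797 (mod 887)
479^32 = (479^16)^2 ≡ 797^2 = 635209 ≡ 117 (mod 887)
479^55 = 479^32 · 479^16 · 479^4 · 479^2 · 479^1 ≡ 117 · 797 · 112 · 595 · 479 ≡ 617 (mod 887).

617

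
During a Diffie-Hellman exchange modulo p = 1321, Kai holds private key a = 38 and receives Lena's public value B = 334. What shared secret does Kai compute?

Shared key K = 334^38 mod 1321.
334^1 ≡ 334 (mod 1321)
334^2 = (334^1)^2 ≡ 334^2 = 111556 ≡ 592 (mod 1321)
334^4 = (334^2)^2 ≡ 592^2 = 350464 ≡ 399 (mod 1321)
334^8 = (334^4)^2 ≡ 399^2 = 159201 ≡ 681 (mod 1321)
334^16 = (334^8)^2 ≡ 681^2 = 463761 ≡ 90 (mod 1321)
334^32 = (334^16)^2 ≡ 90^2 = 8100 ≡ 174 (mod 1321)
334^38 = 334^32 · 334^4 · 334^2 ≡ 174 · 399 · 592 ≡ 1240 (mod 1321).

1240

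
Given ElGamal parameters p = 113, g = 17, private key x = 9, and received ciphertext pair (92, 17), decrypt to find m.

Shared mask s = c₁^x mod p = 92^9 mod 113.
92^1 ≡ 92 (mod 113)
92^2 = (92^1)^2 ≡ 92^2 = 8464 ≡ 102 (mod 113)
92^4 = (92^2)^2 ≡ 102^2 = 10404 ≡ 8 (mod 113)
92^8 = (92^4)^2 ≡ 8^2 = 64 ≡ 64 (mod 113)
92^9 = 92^8 · 92^1 ≡ 64 · 92 ≡ 12 (mod 113).
So s = 12; s⁻¹ ≡ 66 (mod 113).
m = c₂ · s⁻¹ mod 113 = 17 · 66 mod 113 = 105.

105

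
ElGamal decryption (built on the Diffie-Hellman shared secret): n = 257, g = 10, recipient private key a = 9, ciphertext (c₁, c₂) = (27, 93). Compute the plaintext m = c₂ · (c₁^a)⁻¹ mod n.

Shared mask s = c₁^a mod n = 27^9 mod 257.
27^1 ≡ 27 (mod 257)
27^2 = (27^1)^2 ≡ 27^2 = 729 ≡ 215 (mod 257)
27^4 = (27^2)^2 ≡ 215^2 = 46225 ≡ 222 (mod 257)
27^8 = (27^4)^2 ≡ 222^2 = 49284 ≡ 197 (mod 257)
27^9 = 27^8 · 27^1 ≡ 197 · 27 ≡ 179 (mod 257).
So s = 179; s⁻¹ ≡ 56 (mod 257).
m = c₂ · s⁻¹ mod 257 = 93 · 56 mod 257 = 68.

68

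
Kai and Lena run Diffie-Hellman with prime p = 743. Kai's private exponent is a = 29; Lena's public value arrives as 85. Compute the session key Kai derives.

309

Shared key K = 85^29 mod 743.
85^1 ≡ 85 (mod 743)
85^2 = (85^1)^2 ≡ 85^2 = 7225 ≡ 538 (mod 743)
85^4 = (85^2)^2 ≡ 538^2 = 289444 ≡ 417 (mod 743)
85^8 = (85^4)^2 ≡ 417^2 = 173889 ≡ 27 (mod 743)
85^16 = (85^8)^2 ≡ 27^2 = 729 ≡ 729 (mod 743)
85^29 = 85^16 · 85^8 · 85^4 · 85^1 ≡ 729 · 27 · 417 · 85 ≡ 309 (mod 743).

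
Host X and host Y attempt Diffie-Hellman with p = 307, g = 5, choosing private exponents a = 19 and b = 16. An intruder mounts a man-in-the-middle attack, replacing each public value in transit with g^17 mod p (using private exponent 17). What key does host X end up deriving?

139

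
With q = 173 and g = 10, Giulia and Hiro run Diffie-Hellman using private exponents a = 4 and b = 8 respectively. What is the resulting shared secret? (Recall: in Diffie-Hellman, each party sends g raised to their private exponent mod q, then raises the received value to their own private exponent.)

136

Hiro sends B = g^b mod q = 10^8 mod 173.
10^1 ≡ 10 (mod 173)
10^2 = (10^1)^2 ≡ 10^2 = 100 ≡ 100 (mod 173)
10^4 = (10^2)^2 ≡ 100^2 = 10000 ≡ 139 (mod 173)
10^8 = (10^4)^2 ≡ 139^2 = 19321 ≡ 118 (mod 173)
So B = 118. Giulia then computes K = B^a mod q = 118^4 mod 173.
118^1 ≡ 118 (mod 173)
118^2 = (118^1)^2 ≡ 118^2 = 13924 ≡ 84 (mod 173)
118^4 = (118^2)^2 ≡ 84^2 = 7056 ≡ 136 (mod 173)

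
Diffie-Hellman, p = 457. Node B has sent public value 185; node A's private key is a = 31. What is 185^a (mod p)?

453

Shared key K = 185^31 mod 457.
185^1 ≡ 185 (mod 457)
185^2 = (185^1)^2 ≡ 185^2 = 34225 ≡ 407 (mod 457)
185^4 = (185^2)^2 ≡ 407^2 = 165649 ≡ 215 (mod 457)
185^8 = (185^4)^2 ≡ 215^2 = 46225 ≡ 68 (mod 457)
185^16 = (185^8)^2 ≡ 68^2 = 4624 ≡ 54 (mod 457)
185^31 = 185^16 · 185^8 · 185^4 · 185^2 · 185^1 ≡ 54 · 68 · 215 · 407 · 185 ≡ 453 (mod 457).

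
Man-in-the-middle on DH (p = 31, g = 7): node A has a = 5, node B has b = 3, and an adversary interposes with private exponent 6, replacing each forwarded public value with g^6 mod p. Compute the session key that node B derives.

Node B receives an adversary's public value M = 7^6 mod 31 instead of the honest one.
7^1 ≡ 7 (mod 31)
7^2 = (7^1)^2 ≡ 7^2 = 49 ≡ 18 (mod 31)
7^4 = (7^2)^2 ≡ 18^2 = 324 ≡ 14 (mod 31)
7^6 = 7^4 · 7^2 ≡ 14 · 18 ≡ 4 (mod 31).
So M = 4. Node B computes K = M^3 mod 31.
4^1 ≡ 4 (mod 31)
4^2 = (4^1)^2 ≡ 4^2 = 16 ≡ 16 (mod 31)
4^3 = 4^2 · 4^1 ≡ 16 · 4 ≡ 2 (mod 31).

2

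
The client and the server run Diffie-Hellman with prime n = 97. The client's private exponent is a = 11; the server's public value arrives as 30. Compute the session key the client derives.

28

Shared key K = 30^11 mod 97.
30^1 ≡ 30 (mod 97)
30^2 = (30^1)^2 ≡ 30^2 = 900 ≡ 27 (mod 97)
30^4 = (30^2)^2 ≡ 27^2 = 729 ≡ 50 (mod 97)
30^8 = (30^4)^2 ≡ 50^2 = 2500 ≡ 75 (mod 97)
30^11 = 30^8 · 30^2 · 30^1 ≡ 75 · 27 · 30 ≡ 28 (mod 97).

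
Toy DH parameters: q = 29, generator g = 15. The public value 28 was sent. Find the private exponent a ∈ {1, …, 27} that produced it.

14

Try successive powers of 15 modulo 29:
15^1 ≡ 15
15^2 ≡ 22
15^3 ≡ 11
15^4 ≡ 20
15^5 ≡ 10
15^6 ≡ 5
15^7 ≡ 17
15^8 ≡ 23
15^9 ≡ 26
15^10 ≡ 13
15^11 ≡ 21
15^12 ≡ 25
15^13 ≡ 27
15^14 ≡ 28
Found: a = 14.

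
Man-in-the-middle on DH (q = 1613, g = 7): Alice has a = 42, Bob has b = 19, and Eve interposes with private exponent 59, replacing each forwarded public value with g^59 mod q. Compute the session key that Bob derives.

Bob receives Eve's public value M = 7^59 mod 1613 instead of the honest one.
7^1 ≡ 7 (mod 1613)
7^2 = (7^1)^2 ≡ 7^2 = 49 ≡ 49 (mod 1613)
7^4 = (7^2)^2 ≡ 49^2 = 2401 ≡ 788 (mod 1613)
7^8 = (7^4)^2 ≡ 788^2 = 620944 ≡ 1552 (mod 1613)
7^16 = (7^8)^2 ≡ 1552^2 = 2408704 ≡ 495 (mod 1613)
7^32 = (7^16)^2 ≡ 495^2 = 245025 ≡ 1462 (mod 1613)
7^59 = 7^32 · 7^16 · 7^8 · 7^2 · 7^1 ≡ 1462 · 495 · 1552 · 49 · 7 ≡ 646 (mod 1613).
So M = 646. Bob computes K = M^19 mod 1613.
646^1 ≡ 646 (mod 1613)
646^2 = (646^1)^2 ≡ 646^2 = 417316 ≡ 1162 (mod 1613)
646^4 = (646^2)^2 ≡ 1162^2 = 1350244 ≡ 163 (mod 1613)
646^8 = (646^4)^2 ≡ 163^2 = 26569 ≡ 761 (mod 1613)
646^16 = (646^8)^2 ≡ 761^2 = 579121 ≡ 54 (mod 1613)
646^19 = 646^16 · 646^2 · 646^1 ≡ 54 · 1162 · 646 ≡ 518 (mod 1613).

518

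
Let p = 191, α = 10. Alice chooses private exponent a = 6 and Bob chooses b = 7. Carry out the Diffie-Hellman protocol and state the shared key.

Alice sends A = α^a mod p = 10^6 mod 191.
10^1 ≡ 10 (mod 191)
10^2 = (10^1)^2 ≡ 10^2 = 100 ≡ 100 (mod 191)
10^4 = (10^2)^2 ≡ 100^2 = 10000 ≡ 68 (mod 191)
10^6 = 10^4 · 10^2 ≡ 68 · 100 ≡ 115 (mod 191).
So A = 115. Bob then computes K = A^b mod p = 115^7 mod 191.
115^1 ≡ 115 (mod 191)
115^2 = (115^1)^2 ≡ 115^2 = 13225 ≡ 46 (mod 191)
115^4 = (115^2)^2 ≡ 46^2 = 2116 ≡ 15 (mod 191)
115^7 = 115^4 · 115^2 · 115^1 ≡ 15 · 46 · 115 ≡ 85 (mod 191).

85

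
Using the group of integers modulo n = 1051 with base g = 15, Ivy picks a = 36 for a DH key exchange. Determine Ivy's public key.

Public value = 15^36 (mod 1051).
15^1 ≡ 15 (mod 1051)
15^2 = (15^1)^2 ≡ 15^2 = 225 ≡ 225 (mod 1051)
15^4 = (15^2)^2 ≡ 225^2 = 50625 ≡ 177 (mod 1051)
15^8 = (15^4)^2 ≡ 177^2 = 31329 ≡ 850 (mod 1051)
15^16 = (15^8)^2 ≡ 850^2 = 722500 ≡ 463 (mod 1051)
15^32 = (15^16)^2 ≡ 463^2 = 214369 ≡ 1016 (mod 1051)
15^36 = 15^32 · 15^4 ≡ 1016 · 177 ≡ 111 (mod 1051).

111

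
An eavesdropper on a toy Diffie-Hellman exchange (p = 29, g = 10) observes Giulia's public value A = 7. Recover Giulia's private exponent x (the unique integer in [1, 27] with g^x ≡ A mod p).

20

Try successive powers of 10 modulo 29:
10^1 ≡ 10
10^2 ≡ 13
10^3 ≡ 14
10^4 ≡ 24
10^5 ≡ 8
10^6 ≡ 22
10^7 ≡ 17
10^8 ≡ 25
10^9 ≡ 18
10^10 ≡ 6
10^11 ≡ 2
10^12 ≡ 20
10^13 ≡ 26
10^14 ≡ 28
10^15 ≡ 19
10^16 ≡ 16
10^17 ≡ 15
10^18 ≡ 5
10^19 ≡ 21
10^20 ≡ 7
Found: x = 20.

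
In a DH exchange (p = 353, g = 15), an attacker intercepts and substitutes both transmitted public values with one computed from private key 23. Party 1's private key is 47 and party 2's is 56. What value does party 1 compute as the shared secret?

23

Party 1 receives an attacker's public value M = 15^23 mod 353 instead of the honest one.
15^1 ≡ 15 (mod 353)
15^2 = (15^1)^2 ≡ 15^2 = 225 ≡ 225 (mod 353)
15^4 = (15^2)^2 ≡ 225^2 = 50625 ≡ 146 (mod 353)
15^8 = (15^4)^2 ≡ 146^2 = 21316 ≡ 136 (mod 353)
15^16 = (15^8)^2 ≡ 136^2 = 18496 ≡ 140 (mod 353)
15^23 = 15^16 · 15^4 · 15^2 · 15^1 ≡ 140 · 146 · 225 · 15 ≡ 328 (mod 353).
So M = 328. Party 1 computes K = M^47 mod 353.
328^1 ≡ 328 (mod 353)
328^2 = (328^1)^2 ≡ 328^2 = 107584 ≡ 272 (mod 353)
328^4 = (328^2)^2 ≡ 272^2 = 73984 ≡ 207 (mod 353)
328^8 = (328^4)^2 ≡ 207^2 = 42849 ≡ 136 (mod 353)
328^16 = (328^8)^2 ≡ 136^2 = 18496 ≡ 140 (mod 353)
328^32 = (328^16)^2 ≡ 140^2 = 19600 ≡ 185 (mod 353)
328^47 = 328^32 · 328^8 · 328^4 · 328^2 · 328^1 ≡ 185 · 136 · 207 · 272 · 328 ≡ 23 (mod 353).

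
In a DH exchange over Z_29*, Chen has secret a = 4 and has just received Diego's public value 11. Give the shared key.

Shared key K = 11^4 mod 29.
11^1 ≡ 11 (mod 29)
11^2 = (11^1)^2 ≡ 11^2 = 121 ≡ 5 (mod 29)
11^4 = (11^2)^2 ≡ 5^2 = 25 ≡ 25 (mod 29)

25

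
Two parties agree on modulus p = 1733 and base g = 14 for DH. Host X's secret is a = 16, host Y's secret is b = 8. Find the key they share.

52

Host Y sends B = g^b mod p = 14^8 mod 1733.
14^1 ≡ 14 (mod 1733)
14^2 = (14^1)^2 ≡ 14^2 = 196 ≡ 196 (mod 1733)
14^4 = (14^2)^2 ≡ 196^2 = 38416 ≡ 290 (mod 1733)
14^8 = (14^4)^2 ≡ 290^2 = 84100 ≡ 916 (mod 1733)
So B = 916. Host X then computes K = B^a mod p = 916^16 mod 1733.
916^1 ≡ 916 (mod 1733)
916^2 = (916^1)^2 ≡ 916^2 = 839056 ≡ 284 (mod 1733)
916^4 = (916^2)^2 ≡ 284^2 = 80656 ≡ 938 (mod 1733)
916^8 = (916^4)^2 ≡ 938^2 = 879844 ≡ 1213 (mod 1733)
916^16 = (916^8)^2 ≡ 1213^2 = 1471369 ≡ 52 (mod 1733)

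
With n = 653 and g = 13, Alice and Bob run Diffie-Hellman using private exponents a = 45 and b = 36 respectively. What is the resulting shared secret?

250

Bob sends B = g^b mod n = 13^36 mod 653.
13^1 ≡ 13 (mod 653)
13^2 = (13^1)^2 ≡ 13^2 = 169 ≡ 169 (mod 653)
13^4 = (13^2)^2 ≡ 169^2 = 28561 ≡ 482 (mod 653)
13^8 = (13^4)^2 ≡ 482^2 = 232324 ≡ 509 (mod 653)
13^16 = (13^8)^2 ≡ 509^2 = 259081 ≡ 493 (mod 653)
13^32 = (13^16)^2 ≡ 493^2 = 243049 ≡ 133 (mod 653)
13^36 = 13^32 · 13^4 ≡ 133 · 482 ≡ 112 (mod 653).
So B = 112. Alice then computes K = B^a mod n = 112^45 mod 653.
112^1 ≡ 112 (mod 653)
112^2 = (112^1)^2 ≡ 112^2 = 12544 ≡ 137 (mod 653)
112^4 = (112^2)^2 ≡ 137^2 = 18769 ≡ 485 (mod 653)
112^8 = (112^4)^2 ≡ 485^2 = 235225 ≡ 145 (mod 653)
112^16 = (112^8)^2 ≡ 145^2 = 21025 ≡ 129 (mod 653)
112^32 = (112^16)^2 ≡ 129^2 = 16641 ≡ 316 (mod 653)
112^45 = 112^32 · 112^8 · 112^4 · 112^1 ≡ 316 · 145 · 485 · 112 ≡ 250 (mod 653).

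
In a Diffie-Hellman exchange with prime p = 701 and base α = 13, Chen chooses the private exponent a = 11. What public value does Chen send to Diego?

Public value = 13^11 mod 701.
13^1 ≡ 13 (mod 701)
13^2 = (13^1)^2 ≡ 13^2 = 169 ≡ 169 (mod 701)
13^4 = (13^2)^2 ≡ 169^2 = 28561 ≡ 521 (mod 701)
13^8 = (13^4)^2 ≡ 521^2 = 271441 ≡ 154 (mod 701)
13^11 = 13^8 · 13^2 · 13^1 ≡ 154 · 169 · 13 ≡ 456 (mod 701).

456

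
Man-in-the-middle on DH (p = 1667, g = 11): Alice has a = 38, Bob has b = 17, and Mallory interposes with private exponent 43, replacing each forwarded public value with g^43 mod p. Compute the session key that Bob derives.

Bob receives Mallory's public value M = 11^43 mod 1667 instead of the honest one.
11^1 ≡ 11 (mod 1667)
11^2 = (11^1)^2 ≡ 11^2 = 121 ≡ 121 (mod 1667)
11^4 = (11^2)^2 ≡ 121^2 = 14641 ≡ 1305 (mod 1667)
11^8 = (11^4)^2 ≡ 1305^2 = 1703025 ≡ 1018 (mod 1667)
11^16 = (11^8)^2 ≡ 1018^2 = 1036324 ≡ 1117 (mod 1667)
11^32 = (11^16)^2 ≡ 1117^2 = 1247689 ≡ 773 (mod 1667)
11^43 = 11^32 · 11^8 · 11^2 · 11^1 ≡ 773 · 1018 · 121 · 11 ≡ 1433 (mod 1667).
So M = 1433. Bob computes K = M^17 mod 1667.
1433^1 ≡ 1433 (mod 1667)
1433^2 = (1433^1)^2 ≡ 1433^2 = 2053489 ≡ 1412 (mod 1667)
1433^4 = (1433^2)^2 ≡ 1412^2 = 1993744 ≡ 12 (mod 1667)
1433^8 = (1433^4)^2 ≡ 12^2 = 144 ≡ 144 (mod 1667)
1433^16 = (1433^8)^2 ≡ 144^2 = 20736 ≡ 732 (mod 1667)
1433^17 = 1433^16 · 1433^1 ≡ 732 · 1433 ≡ 413 (mod 1667).

413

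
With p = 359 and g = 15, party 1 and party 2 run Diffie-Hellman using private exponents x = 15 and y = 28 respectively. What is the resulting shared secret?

Party 2 sends B = g^y mod p = 15^28 mod 359.
15^1 ≡ 15 (mod 359)
15^2 = (15^1)^2 ≡ 15^2 = 225 ≡ 225 (mod 359)
15^4 = (15^2)^2 ≡ 225^2 = 50625 ≡ 6 (mod 359)
15^8 = (15^4)^2 ≡ 6^2 = 36 ≡ 36 (mod 359)
15^16 = (15^8)^2 ≡ 36^2 = 1296 ≡ 219 (mod 359)
15^28 = 15^16 · 15^8 · 15^4 ≡ 219 · 36 · 6 ≡ 275 (mod 359).
So B = 275. Party 1 then computes K = B^x mod p = 275^15 mod 359.
275^1 ≡ 275 (mod 359)
275^2 = (275^1)^2 ≡ 275^2 = 75625 ≡ 235 (mod 359)
275^4 = (275^2)^2 ≡ 235^2 = 55225 ≡ 298 (mod 359)
275^8 = (275^4)^2 ≡ 298^2 = 88804 ≡ 131 (mod 359)
275^15 = 275^8 · 275^4 · 275^2 · 275^1 ≡ 131 · 298 · 235 · 275 ≡ 253 (mod 359).

253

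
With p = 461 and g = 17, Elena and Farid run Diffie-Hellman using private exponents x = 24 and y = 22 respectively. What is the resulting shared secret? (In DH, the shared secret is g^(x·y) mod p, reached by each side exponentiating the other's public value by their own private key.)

266

Farid sends B = g^y mod p = 17^22 mod 461.
17^1 ≡ 17 (mod 461)
17^2 = (17^1)^2 ≡ 17^2 = 289 ≡ 289 (mod 461)
17^4 = (17^2)^2 ≡ 289^2 = 83521 ≡ 80 (mod 461)
17^8 = (17^4)^2 ≡ 80^2 = 6400 ≡ 407 (mod 461)
17^16 = (17^8)^2 ≡ 407^2 = 165649 ≡ 150 (mod 461)
17^22 = 17^16 · 17^4 · 17^2 ≡ 150 · 80 · 289 ≡ 358 (mod 461).
So B = 358. Elena then computes K = B^x mod p = 358^24 mod 461.
358^1 ≡ 358 (mod 461)
358^2 = (358^1)^2 ≡ 358^2 = 128164 ≡ 6 (mod 461)
358^4 = (358^2)^2 ≡ 6^2 = 36 ≡ 36 (mod 461)
358^8 = (358^4)^2 ≡ 36^2 = 1296 ≡ 374 (mod 461)
358^16 = (358^8)^2 ≡ 374^2 = 139876 ≡ 193 (mod 461)
358^24 = 358^16 · 358^8 ≡ 193 · 374 ≡ 266 (mod 461).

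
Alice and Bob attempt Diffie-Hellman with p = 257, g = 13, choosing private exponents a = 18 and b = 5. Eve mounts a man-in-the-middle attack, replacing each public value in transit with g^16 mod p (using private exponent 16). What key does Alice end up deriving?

241

Alice receives Eve's public value M = 13^16 mod 257 instead of the honest one.
13^1 ≡ 13 (mod 257)
13^2 = (13^1)^2 ≡ 13^2 = 169 ≡ 169 (mod 257)
13^4 = (13^2)^2 ≡ 169^2 = 28561 ≡ 34 (mod 257)
13^8 = (13^4)^2 ≡ 34^2 = 1156 ≡ 128 (mod 257)
13^16 = (13^8)^2 ≡ 128^2 = 16384 ≡ 193 (mod 257)
So M = 193. Alice computes K = M^18 mod 257.
193^1 ≡ 193 (mod 257)
193^2 = (193^1)^2 ≡ 193^2 = 37249 ≡ 241 (mod 257)
193^4 = (193^2)^2 ≡ 241^2 = 58081 ≡ 256 (mod 257)
193^8 = (193^4)^2 ≡ 256^2 = 65536 ≡ 1 (mod 257)
193^16 = (193^8)^2 ≡ 1^2 = 1 ≡ 1 (mod 257)
193^18 = 193^16 · 193^2 ≡ 1 · 241 ≡ 241 (mod 257).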